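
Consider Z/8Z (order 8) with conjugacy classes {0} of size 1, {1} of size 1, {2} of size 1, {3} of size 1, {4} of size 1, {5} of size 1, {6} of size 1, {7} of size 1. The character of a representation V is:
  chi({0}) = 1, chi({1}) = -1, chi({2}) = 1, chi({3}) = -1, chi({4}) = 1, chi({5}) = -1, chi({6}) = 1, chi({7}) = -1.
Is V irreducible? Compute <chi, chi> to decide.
Irreducible: <chi, chi> = 1.

Solution. <chi, chi> = (1/|G|) sum_C |C| * |chi(C)|^2 = (1/8)[1*|1|^2 + 1*|-1|^2 + 1*|1|^2 + 1*|-1|^2 + 1*|1|^2 + 1*|-1|^2 + 1*|1|^2 + 1*|-1|^2]
  = (1/8)[(1) + (1) + (1) + (1) + (1) + (1) + (1) + (1)] = 8/8 = 1.
(Exp terms are combined using exp(i*s)*conj(exp(i*t)) = exp(i*(s-t)), and sums of them are collapsed using the identity that for every m > 1 the m distinct m-th roots of unity sum to 0, e.g. 1 + exp(2*I*pi/3) + exp(-2*I*pi/3) = 0.)
A character is irreducible iff <chi, chi> = 1, so this representation is irreducible.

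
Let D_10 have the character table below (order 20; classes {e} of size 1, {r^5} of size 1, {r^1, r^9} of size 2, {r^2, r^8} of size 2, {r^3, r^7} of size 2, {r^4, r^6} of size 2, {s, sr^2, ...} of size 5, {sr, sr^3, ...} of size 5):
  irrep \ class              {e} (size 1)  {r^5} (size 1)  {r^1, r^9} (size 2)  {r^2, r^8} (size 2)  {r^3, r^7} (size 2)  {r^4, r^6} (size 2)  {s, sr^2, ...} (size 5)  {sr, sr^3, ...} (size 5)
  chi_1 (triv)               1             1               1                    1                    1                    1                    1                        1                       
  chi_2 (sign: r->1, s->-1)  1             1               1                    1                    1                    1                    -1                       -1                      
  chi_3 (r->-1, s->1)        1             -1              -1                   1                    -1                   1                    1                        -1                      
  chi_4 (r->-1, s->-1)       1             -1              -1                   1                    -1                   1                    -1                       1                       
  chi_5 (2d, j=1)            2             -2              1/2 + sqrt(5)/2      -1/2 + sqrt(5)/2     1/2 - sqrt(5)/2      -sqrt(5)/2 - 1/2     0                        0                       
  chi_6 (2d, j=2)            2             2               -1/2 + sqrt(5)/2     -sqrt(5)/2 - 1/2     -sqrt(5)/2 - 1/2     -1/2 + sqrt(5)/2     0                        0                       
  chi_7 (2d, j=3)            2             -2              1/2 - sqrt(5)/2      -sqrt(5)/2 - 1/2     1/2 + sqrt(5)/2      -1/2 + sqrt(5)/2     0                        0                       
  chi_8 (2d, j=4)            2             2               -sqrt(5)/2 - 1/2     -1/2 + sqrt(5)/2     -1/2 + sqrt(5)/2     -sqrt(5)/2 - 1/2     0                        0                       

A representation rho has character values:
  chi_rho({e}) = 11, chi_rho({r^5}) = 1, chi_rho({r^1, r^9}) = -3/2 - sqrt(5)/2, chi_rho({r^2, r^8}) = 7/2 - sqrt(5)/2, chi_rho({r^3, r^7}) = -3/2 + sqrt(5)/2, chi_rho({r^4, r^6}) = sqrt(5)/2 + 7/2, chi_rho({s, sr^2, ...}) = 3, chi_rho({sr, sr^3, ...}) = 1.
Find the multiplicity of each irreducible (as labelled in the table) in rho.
Multiplicities: chi_1: 2, chi_2: 0, chi_3: 2, chi_4: 1, chi_5: 0, chi_6: 1, chi_7: 1, chi_8: 1.

Argument: Use <chi_rho, chi> = (1/|G|) sum_C |C| * chi_rho(C) * conj(chi(C)) with |G| = 20 for each irreducible chi in the table:
  <chi_rho, chi_1> = (1/20)[1*(11)*conj(1) + 1*(1)*conj(1) + 2*(-3/2 - sqrt(5)/2)*conj(1) + 2*(7/2 - sqrt(5)/2)*conj(1) + 2*(-3/2 + sqrt(5)/2)*conj(1) + 2*(sqrt(5)/2 + 7/2)*conj(1) + 5*(3)*conj(1) + 5*(1)*conj(1)]
      = (1/20)[(11) + (1) + (-3 - sqrt(5)) + (7 - sqrt(5)) + (-3 + sqrt(5)) + (sqrt(5) + 7) + (15) + (5)] = 40/20 = 2
  <chi_rho, chi_2> = (1/20)[1*(11)*conj(1) + 1*(1)*conj(1) + 2*(-3/2 - sqrt(5)/2)*conj(1) + 2*(7/2 - sqrt(5)/2)*conj(1) + 2*(-3/2 + sqrt(5)/2)*conj(1) + 2*(sqrt(5)/2 + 7/2)*conj(1) + 5*(3)*conj(-1) + 5*(1)*conj(-1)]
      = (1/20)[(11) + (1) + (-3 - sqrt(5)) + (7 - sqrt(5)) + (-3 + sqrt(5)) + (sqrt(5) + 7) + (-15) + (-5)] = 0/20 = 0
  <chi_rho, chi_3> = (1/20)[1*(11)*conj(1) + 1*(1)*conj(-1) + 2*(-3/2 - sqrt(5)/2)*conj(-1) + 2*(7/2 - sqrt(5)/2)*conj(1) + 2*(-3/2 + sqrt(5)/2)*conj(-1) + 2*(sqrt(5)/2 + 7/2)*conj(1) + 5*(3)*conj(1) + 5*(1)*conj(-1)]
      = (1/20)[(11) + (-1) + (sqrt(5) + 3) + (7 - sqrt(5)) + (3 - sqrt(5)) + (sqrt(5) + 7) + (15) + (-5)] = 40/20 = 2
  <chi_rho, chi_4> = (1/20)[1*(11)*conj(1) + 1*(1)*conj(-1) + 2*(-3/2 - sqrt(5)/2)*conj(-1) + 2*(7/2 - sqrt(5)/2)*conj(1) + 2*(-3/2 + sqrt(5)/2)*conj(-1) + 2*(sqrt(5)/2 + 7/2)*conj(1) + 5*(3)*conj(-1) + 5*(1)*conj(1)]
      = (1/20)[(11) + (-1) + (sqrt(5) + 3) + (7 - sqrt(5)) + (3 - sqrt(5)) + (sqrt(5) + 7) + (-15) + (5)] = 20/20 = 1
  <chi_rho, chi_5> = (1/20)[1*(11)*conj(2) + 1*(1)*conj(-2) + 2*(-3/2 - sqrt(5)/2)*conj(1/2 + sqrt(5)/2) + 2*(7/2 - sqrt(5)/2)*conj(-1/2 + sqrt(5)/2) + 2*(-3/2 + sqrt(5)/2)*conj(1/2 - sqrt(5)/2) + 2*(sqrt(5)/2 + 7/2)*conj(-sqrt(5)/2 - 1/2) + 5*(3)*conj(0) + 5*(1)*conj(0)]
      = (1/20)[(22) + (-2) + (-2*sqrt(5) - 4) + (-6 + 4*sqrt(5)) + (-4 + 2*sqrt(5)) + (-4*sqrt(5) - 6) + (0) + (0)] = 0/20 = 0
  <chi_rho, chi_6> = (1/20)[1*(11)*conj(2) + 1*(1)*conj(2) + 2*(-3/2 - sqrt(5)/2)*conj(-1/2 + sqrt(5)/2) + 2*(7/2 - sqrt(5)/2)*conj(-sqrt(5)/2 - 1/2) + 2*(-3/2 + sqrt(5)/2)*conj(-sqrt(5)/2 - 1/2) + 2*(sqrt(5)/2 + 7/2)*conj(-1/2 + sqrt(5)/2) + 5*(3)*conj(0) + 5*(1)*conj(0)]
      = (1/20)[(22) + (2) + (-sqrt(5) - 1) + (-3*sqrt(5) - 1) + (-1 + sqrt(5)) + (-1 + 3*sqrt(5)) + (0) + (0)] = 20/20 = 1
  <chi_rho, chi_7> = (1/20)[1*(11)*conj(2) + 1*(1)*conj(-2) + 2*(-3/2 - sqrt(5)/2)*conj(1/2 - sqrt(5)/2) + 2*(7/2 - sqrt(5)/2)*conj(-sqrt(5)/2 - 1/2) + 2*(-3/2 + sqrt(5)/2)*conj(1/2 + sqrt(5)/2) + 2*(sqrt(5)/2 + 7/2)*conj(-1/2 + sqrt(5)/2) + 5*(3)*conj(0) + 5*(1)*conj(0)]
      = (1/20)[(22) + (-2) + (1 + sqrt(5)) + (-3*sqrt(5) - 1) + (1 - sqrt(5)) + (-1 + 3*sqrt(5)) + (0) + (0)] = 20/20 = 1
  <chi_rho, chi_8> = (1/20)[1*(11)*conj(2) + 1*(1)*conj(2) + 2*(-3/2 - sqrt(5)/2)*conj(-sqrt(5)/2 - 1/2) + 2*(7/2 - sqrt(5)/2)*conj(-1/2 + sqrt(5)/2) + 2*(-3/2 + sqrt(5)/2)*conj(-1/2 + sqrt(5)/2) + 2*(sqrt(5)/2 + 7/2)*conj(-sqrt(5)/2 - 1/2) + 5*(3)*conj(0) + 5*(1)*conj(0)]
      = (1/20)[(22) + (2) + (4 + 2*sqrt(5)) + (-6 + 4*sqrt(5)) + (4 - 2*sqrt(5)) + (-4*sqrt(5) - 6) + (0) + (0)] = 20/20 = 1
Dimension check: dim(rho) = sum (mult * dim) = 2*1 + 0*1 + 2*1 + 1*1 + 0*2 + 1*2 + 1*2 + 1*2 = 11 = chi_rho(e) = 11.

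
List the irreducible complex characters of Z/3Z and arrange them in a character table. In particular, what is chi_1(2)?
Character table of Z/3Z (irreps indexed chi_0,...,chi_2 with chi_k(m) = zeta_3^(k*m), zeta_3 = exp(2*pi*i/3)):
  irrep \ class  {0} (size 1)  {1} (size 1)    {2} (size 1)  
  chi_0          1             1               1             
  chi_1          1             exp(2*I*pi/3)   exp(-2*I*pi/3)
  chi_2          1             exp(-2*I*pi/3)  exp(2*I*pi/3) 

Spot check: chi_1(2) = zeta_3^(1*2) = zeta_3^2 = exp(-2*I*pi/3).

Proof sketch: Z/3Z is abelian, so all 3 irreducible complex representations are 1-dimensional. They are given by chi_k(m) = zeta_3^(k*m) for k = 0,...,2. Row orthogonality: sum_m chi_k(m) conj(chi_l(m)) = 3 * [k = l].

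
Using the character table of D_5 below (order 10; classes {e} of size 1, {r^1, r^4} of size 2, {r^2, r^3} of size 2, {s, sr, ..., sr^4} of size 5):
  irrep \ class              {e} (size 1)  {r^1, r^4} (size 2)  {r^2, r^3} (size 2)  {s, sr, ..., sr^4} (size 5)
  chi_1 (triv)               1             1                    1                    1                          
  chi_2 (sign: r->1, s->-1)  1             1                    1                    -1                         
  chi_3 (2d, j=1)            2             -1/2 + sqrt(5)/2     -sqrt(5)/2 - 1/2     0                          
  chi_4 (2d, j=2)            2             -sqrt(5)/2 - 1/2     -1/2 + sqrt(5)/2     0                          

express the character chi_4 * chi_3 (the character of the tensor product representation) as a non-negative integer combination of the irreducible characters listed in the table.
chi_4 tensor chi_3 = chi_3 + chi_4 (all other irreducibles have multiplicity 0).

The character of a tensor product is the pointwise product (chi_4 * chi_3)(C) = chi_4(C) * chi_3(C):
  {e}: (2)*(2), {r^1, r^4}: (-sqrt(5)/2 - 1/2)*(-1/2 + sqrt(5)/2), {r^2, r^3}: (-1/2 + sqrt(5)/2)*(-sqrt(5)/2 - 1/2), {s, sr, ..., sr^4}: (0)*(0)
so (chi_4 * chi_3) takes values
  {e} -> 4, {r^1, r^4} -> -1, {r^2, r^3} -> -1, {s, sr, ..., sr^4} -> 0.
Now take the inner product of this character with each irreducible chi from the table, <chi_4*chi_3, chi> = (1/10) sum_C |C| (chi_4*chi_3)(C) conj(chi(C)):
  <chi_4*chi_3, chi_1> = (1/10)[1*(4)*conj(1) + 2*(-1)*conj(1) + 2*(-1)*conj(1) + 5*(0)*conj(1)]
      = (1/10)[(4) + (-2) + (-2) + (0)] = 0/10 = 0
  <chi_4*chi_3, chi_2> = (1/10)[1*(4)*conj(1) + 2*(-1)*conj(1) + 2*(-1)*conj(1) + 5*(0)*conj(-1)]
      = (1/10)[(4) + (-2) + (-2) + (0)] = 0/10 = 0
  <chi_4*chi_3, chi_3> = (1/10)[1*(4)*conj(2) + 2*(-1)*conj(-1/2 + sqrt(5)/2) + 2*(-1)*conj(-sqrt(5)/2 - 1/2) + 5*(0)*conj(0)]
      = (1/10)[(8) + (1 - sqrt(5)) + (1 + sqrt(5)) + (0)] = 10/10 = 1
  <chi_4*chi_3, chi_4> = (1/10)[1*(4)*conj(2) + 2*(-1)*conj(-sqrt(5)/2 - 1/2) + 2*(-1)*conj(-1/2 + sqrt(5)/2) + 5*(0)*conj(0)]
      = (1/10)[(8) + (1 + sqrt(5)) + (1 - sqrt(5)) + (0)] = 10/10 = 1
Hence the multiplicities are chi_3: 1, chi_4: 1. Dimension check: dim(chi_4)*dim(chi_3) = 2*2 = 4 and sum (mult * dim) = 1*2 + 1*2 = 4.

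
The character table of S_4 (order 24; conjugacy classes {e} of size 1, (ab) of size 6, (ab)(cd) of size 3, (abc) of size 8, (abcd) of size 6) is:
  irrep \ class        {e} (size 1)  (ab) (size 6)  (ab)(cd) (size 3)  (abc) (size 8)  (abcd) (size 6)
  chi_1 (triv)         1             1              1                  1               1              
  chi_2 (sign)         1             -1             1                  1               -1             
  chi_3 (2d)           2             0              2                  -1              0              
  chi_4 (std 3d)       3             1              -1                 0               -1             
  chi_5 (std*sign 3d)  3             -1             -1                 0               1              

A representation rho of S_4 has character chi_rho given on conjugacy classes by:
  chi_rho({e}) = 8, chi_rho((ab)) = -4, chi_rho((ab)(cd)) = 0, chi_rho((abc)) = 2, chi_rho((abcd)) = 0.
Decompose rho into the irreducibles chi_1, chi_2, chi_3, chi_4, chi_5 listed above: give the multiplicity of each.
Multiplicities: chi_1: 0, chi_2: 2, chi_3: 0, chi_4: 0, chi_5: 2.

Details: Use <chi_rho, chi> = (1/|G|) sum_C |C| * chi_rho(C) * conj(chi(C)) with |G| = 24 for each irreducible chi in the table:
  <chi_rho, chi_1> = (1/24)[1*(8)*conj(1) + 6*(-4)*conj(1) + 3*(0)*conj(1) + 8*(2)*conj(1) + 6*(0)*conj(1)]
      = (1/24)[(8) + (-24) + (0) + (16) + (0)] = 0/24 = 0
  <chi_rho, chi_2> = (1/24)[1*(8)*conj(1) + 6*(-4)*conj(-1) + 3*(0)*conj(1) + 8*(2)*conj(1) + 6*(0)*conj(-1)]
      = (1/24)[(8) + (24) + (0) + (16) + (0)] = 48/24 = 2
  <chi_rho, chi_3> = (1/24)[1*(8)*conj(2) + 6*(-4)*conj(0) + 3*(0)*conj(2) + 8*(2)*conj(-1) + 6*(0)*conj(0)]
      = (1/24)[(16) + (0) + (0) + (-16) + (0)] = 0/24 = 0
  <chi_rho, chi_4> = (1/24)[1*(8)*conj(3) + 6*(-4)*conj(1) + 3*(0)*conj(-1) + 8*(2)*conj(0) + 6*(0)*conj(-1)]
      = (1/24)[(24) + (-24) + (0) + (0) + (0)] = 0/24 = 0
  <chi_rho, chi_5> = (1/24)[1*(8)*conj(3) + 6*(-4)*conj(-1) + 3*(0)*conj(-1) + 8*(2)*conj(0) + 6*(0)*conj(1)]
      = (1/24)[(24) + (24) + (0) + (0) + (0)] = 48/24 = 2
Dimension check: dim(rho) = sum (mult * dim) = 0*1 + 2*1 + 0*2 + 0*3 + 2*3 = 8 = chi_rho(e) = 8.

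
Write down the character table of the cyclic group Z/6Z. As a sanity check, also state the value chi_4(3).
Character table of Z/6Z (irreps indexed chi_0,...,chi_5 with chi_k(m) = zeta_6^(k*m), zeta_6 = exp(2*pi*i/6)):
  irrep \ class  {0} (size 1)  {1} (size 1)    {2} (size 1)    {3} (size 1)  {4} (size 1)    {5} (size 1)  
  chi_0          1             1               1               1             1               1             
  chi_1          1             exp(I*pi/3)     exp(2*I*pi/3)   -1            exp(-2*I*pi/3)  exp(-I*pi/3)  
  chi_2          1             exp(2*I*pi/3)   exp(-2*I*pi/3)  1             exp(2*I*pi/3)   exp(-2*I*pi/3)
  chi_3          1             -1              1               -1            1               -1            
  chi_4          1             exp(-2*I*pi/3)  exp(2*I*pi/3)   1             exp(-2*I*pi/3)  exp(2*I*pi/3) 
  chi_5          1             exp(-I*pi/3)    exp(-2*I*pi/3)  -1            exp(2*I*pi/3)   exp(I*pi/3)   

Spot check: chi_4(3) = zeta_6^(4*3) = zeta_6^12 = 1.

Justification: Z/6Z is abelian, so all 6 irreducible complex representations are 1-dimensional. They are given by chi_k(m) = zeta_6^(k*m) for k = 0,...,5. Row orthogonality: sum_m chi_k(m) conj(chi_l(m)) = 6 * [k = l].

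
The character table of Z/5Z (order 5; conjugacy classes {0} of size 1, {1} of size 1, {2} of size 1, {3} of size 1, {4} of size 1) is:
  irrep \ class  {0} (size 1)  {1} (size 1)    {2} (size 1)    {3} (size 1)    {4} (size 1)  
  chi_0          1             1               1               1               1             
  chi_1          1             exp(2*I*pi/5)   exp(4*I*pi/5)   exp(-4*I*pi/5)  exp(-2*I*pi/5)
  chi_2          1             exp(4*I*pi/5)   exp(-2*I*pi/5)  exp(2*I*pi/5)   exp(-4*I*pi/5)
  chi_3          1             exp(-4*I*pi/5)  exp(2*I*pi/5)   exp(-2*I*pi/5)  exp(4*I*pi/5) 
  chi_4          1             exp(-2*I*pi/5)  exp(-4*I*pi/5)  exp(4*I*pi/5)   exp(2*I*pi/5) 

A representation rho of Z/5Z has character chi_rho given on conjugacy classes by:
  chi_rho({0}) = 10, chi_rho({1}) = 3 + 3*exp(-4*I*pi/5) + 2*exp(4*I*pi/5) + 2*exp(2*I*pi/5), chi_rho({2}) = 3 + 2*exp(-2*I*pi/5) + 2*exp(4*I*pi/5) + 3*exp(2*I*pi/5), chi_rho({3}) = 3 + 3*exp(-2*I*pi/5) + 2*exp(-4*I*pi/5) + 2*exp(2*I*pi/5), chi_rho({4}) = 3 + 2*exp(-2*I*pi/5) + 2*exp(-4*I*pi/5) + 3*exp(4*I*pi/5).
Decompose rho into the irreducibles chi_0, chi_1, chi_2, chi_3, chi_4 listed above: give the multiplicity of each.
Multiplicities: chi_0: 3, chi_1: 2, chi_2: 2, chi_3: 3, chi_4: 0.

Reasoning: Use <chi_rho, chi> = (1/|G|) sum_C |C| * chi_rho(C) * conj(chi(C)) with |G| = 5 for each irreducible chi in the table:
  <chi_rho, chi_0> = (1/5)[1*(10)*conj(1) + 1*(3 + 3*exp(-4*I*pi/5) + 2*exp(4*I*pi/5) + 2*exp(2*I*pi/5))*conj(1) + 1*(3 + 2*exp(-2*I*pi/5) + 2*exp(4*I*pi/5) + 3*exp(2*I*pi/5))*conj(1) + 1*(3 + 3*exp(-2*I*pi/5) + 2*exp(-4*I*pi/5) + 2*exp(2*I*pi/5))*conj(1) + 1*(3 + 2*exp(-2*I*pi/5) + 2*exp(-4*I*pi/5) + 3*exp(4*I*pi/5))*conj(1)]
      = (1/5)[(10) + (3 + 3*exp(-4*I*pi/5) + 2*exp(4*I*pi/5) + 2*exp(2*I*pi/5)) + (3 + 2*exp(-2*I*pi/5) + 2*exp(4*I*pi/5) + 3*exp(2*I*pi/5)) + (3 + 3*exp(-2*I*pi/5) + 2*exp(-4*I*pi/5) + 2*exp(2*I*pi/5)) + (3 + 2*exp(-2*I*pi/5) + 2*exp(-4*I*pi/5) + 3*exp(4*I*pi/5))] = 15/5 = 3
  <chi_rho, chi_1> = (1/5)[1*(10)*conj(1) + 1*(3 + 3*exp(-4*I*pi/5) + 2*exp(4*I*pi/5) + 2*exp(2*I*pi/5))*conj(exp(2*I*pi/5)) + 1*(3 + 2*exp(-2*I*pi/5) + 2*exp(4*I*pi/5) + 3*exp(2*I*pi/5))*conj(exp(4*I*pi/5)) + 1*(3 + 3*exp(-2*I*pi/5) + 2*exp(-4*I*pi/5) + 2*exp(2*I*pi/5))*conj(exp(-4*I*pi/5)) + 1*(3 + 2*exp(-2*I*pi/5) + 2*exp(-4*I*pi/5) + 3*exp(4*I*pi/5))*conj(exp(-2*I*pi/5))]
      = (1/5)[(10) + (2 + 3*exp(-2*I*pi/5) + 3*exp(4*I*pi/5) + 2*exp(2*I*pi/5)) + (2 + 3*exp(-2*I*pi/5) + 3*exp(-4*I*pi/5) + 2*exp(4*I*pi/5)) + (2 + 2*exp(-4*I*pi/5) + 3*exp(4*I*pi/5) + 3*exp(2*I*pi/5)) + (2 + 2*exp(-2*I*pi/5) + 3*exp(-4*I*pi/5) + 3*exp(2*I*pi/5))] = 10/5 = 2
  <chi_rho, chi_2> = (1/5)[1*(10)*conj(1) + 1*(3 + 3*exp(-4*I*pi/5) + 2*exp(4*I*pi/5) + 2*exp(2*I*pi/5))*conj(exp(4*I*pi/5)) + 1*(3 + 2*exp(-2*I*pi/5) + 2*exp(4*I*pi/5) + 3*exp(2*I*pi/5))*conj(exp(-2*I*pi/5)) + 1*(3 + 3*exp(-2*I*pi/5) + 2*exp(-4*I*pi/5) + 2*exp(2*I*pi/5))*conj(exp(2*I*pi/5)) + 1*(3 + 2*exp(-2*I*pi/5) + 2*exp(-4*I*pi/5) + 3*exp(4*I*pi/5))*conj(exp(-4*I*pi/5))]
      = (1/5)[(10) + (2 + 2*exp(-2*I*pi/5) + 3*exp(-4*I*pi/5) + 3*exp(2*I*pi/5)) + (2 + 2*exp(-4*I*pi/5) + 3*exp(4*I*pi/5) + 3*exp(2*I*pi/5)) + (2 + 3*exp(-2*I*pi/5) + 3*exp(-4*I*pi/5) + 2*exp(4*I*pi/5)) + (2 + 3*exp(-2*I*pi/5) + 3*exp(4*I*pi/5) + 2*exp(2*I*pi/5))] = 10/5 = 2
  <chi_rho, chi_3> = (1/5)[1*(10)*conj(1) + 1*(3 + 3*exp(-4*I*pi/5) + 2*exp(4*I*pi/5) + 2*exp(2*I*pi/5))*conj(exp(-4*I*pi/5)) + 1*(3 + 2*exp(-2*I*pi/5) + 2*exp(4*I*pi/5) + 3*exp(2*I*pi/5))*conj(exp(2*I*pi/5)) + 1*(3 + 3*exp(-2*I*pi/5) + 2*exp(-4*I*pi/5) + 2*exp(2*I*pi/5))*conj(exp(-2*I*pi/5)) + 1*(3 + 2*exp(-2*I*pi/5) + 2*exp(-4*I*pi/5) + 3*exp(4*I*pi/5))*conj(exp(4*I*pi/5))]
      = (1/5)[(10) + (3 + 2*exp(-2*I*pi/5) + 2*exp(-4*I*pi/5) + 3*exp(4*I*pi/5)) + (3 + 3*exp(-2*I*pi/5) + 2*exp(-4*I*pi/5) + 2*exp(2*I*pi/5)) + (3 + 2*exp(-2*I*pi/5) + 2*exp(4*I*pi/5) + 3*exp(2*I*pi/5)) + (3 + 3*exp(-4*I*pi/5) + 2*exp(4*I*pi/5) + 2*exp(2*I*pi/5))] = 15/5 = 3
  <chi_rho, chi_4> = (1/5)[1*(10)*conj(1) + 1*(3 + 3*exp(-4*I*pi/5) + 2*exp(4*I*pi/5) + 2*exp(2*I*pi/5))*conj(exp(-2*I*pi/5)) + 1*(3 + 2*exp(-2*I*pi/5) + 2*exp(4*I*pi/5) + 3*exp(2*I*pi/5))*conj(exp(-4*I*pi/5)) + 1*(3 + 3*exp(-2*I*pi/5) + 2*exp(-4*I*pi/5) + 2*exp(2*I*pi/5))*conj(exp(4*I*pi/5)) + 1*(3 + 2*exp(-2*I*pi/5) + 2*exp(-4*I*pi/5) + 3*exp(4*I*pi/5))*conj(exp(2*I*pi/5))]
      = (1/5)[(10) + (3*exp(-2*I*pi/5) + 2*exp(-4*I*pi/5) + 2*exp(4*I*pi/5) + 3*exp(2*I*pi/5)) + (2*exp(-2*I*pi/5) + 3*exp(-4*I*pi/5) + 3*exp(4*I*pi/5) + 2*exp(2*I*pi/5)) + (2*exp(-2*I*pi/5) + 3*exp(-4*I*pi/5) + 3*exp(4*I*pi/5) + 2*exp(2*I*pi/5)) + (3*exp(-2*I*pi/5) + 2*exp(-4*I*pi/5) + 2*exp(4*I*pi/5) + 3*exp(2*I*pi/5))] = 0/5 = 0
(Exp terms are combined using exp(i*s)*conj(exp(i*t)) = exp(i*(s-t)), and sums of them are collapsed using the identity that for every m > 1 the m distinct m-th roots of unity sum to 0, e.g. 1 + exp(2*I*pi/3) + exp(-2*I*pi/3) = 0.)
Dimension check: dim(rho) = sum (mult * dim) = 3*1 + 2*1 + 2*1 + 3*1 + 0*1 = 10 = chi_rho(e) = 10.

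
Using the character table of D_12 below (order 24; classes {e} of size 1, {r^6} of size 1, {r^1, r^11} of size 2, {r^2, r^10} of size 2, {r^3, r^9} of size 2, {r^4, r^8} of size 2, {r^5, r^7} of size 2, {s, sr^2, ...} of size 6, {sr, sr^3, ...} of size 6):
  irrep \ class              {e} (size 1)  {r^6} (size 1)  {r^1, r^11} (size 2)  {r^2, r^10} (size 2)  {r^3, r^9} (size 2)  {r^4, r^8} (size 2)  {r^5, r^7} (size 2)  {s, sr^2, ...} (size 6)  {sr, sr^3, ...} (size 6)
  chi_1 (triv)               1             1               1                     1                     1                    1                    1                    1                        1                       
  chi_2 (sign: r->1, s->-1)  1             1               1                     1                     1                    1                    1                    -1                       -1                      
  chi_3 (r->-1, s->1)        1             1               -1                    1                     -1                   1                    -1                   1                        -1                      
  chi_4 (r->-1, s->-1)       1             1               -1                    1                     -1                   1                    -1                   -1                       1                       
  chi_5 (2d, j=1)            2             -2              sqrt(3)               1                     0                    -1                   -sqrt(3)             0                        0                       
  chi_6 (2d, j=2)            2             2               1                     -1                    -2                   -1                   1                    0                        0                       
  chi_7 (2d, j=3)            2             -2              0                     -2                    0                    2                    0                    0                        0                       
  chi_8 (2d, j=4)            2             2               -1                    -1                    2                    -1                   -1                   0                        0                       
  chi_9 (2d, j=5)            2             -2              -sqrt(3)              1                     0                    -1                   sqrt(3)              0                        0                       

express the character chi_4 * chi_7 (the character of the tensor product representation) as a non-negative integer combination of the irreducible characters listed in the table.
chi_4 tensor chi_7 = chi_7 (all other irreducibles have multiplicity 0).

Explanation: The character of a tensor product is the pointwise product (chi_4 * chi_7)(C) = chi_4(C) * chi_7(C):
  {e}: (1)*(2), {r^6}: (1)*(-2), {r^1, r^11}: (-1)*(0), {r^2, r^10}: (1)*(-2), {r^3, r^9}: (-1)*(0), {r^4, r^8}: (1)*(2), {r^5, r^7}: (-1)*(0), {s, sr^2, ...}: (-1)*(0), {sr, sr^3, ...}: (1)*(0)
so (chi_4 * chi_7) takes values
  {e} -> 2, {r^6} -> -2, {r^1, r^11} -> 0, {r^2, r^10} -> -2, {r^3, r^9} -> 0, {r^4, r^8} -> 2, {r^5, r^7} -> 0, {s, sr^2, ...} -> 0, {sr, sr^3, ...} -> 0.
Now take the inner product of this character with each irreducible chi from the table, <chi_4*chi_7, chi> = (1/24) sum_C |C| (chi_4*chi_7)(C) conj(chi(C)):
  <chi_4*chi_7, chi_1> = (1/24)[1*(2)*conj(1) + 1*(-2)*conj(1) + 2*(0)*conj(1) + 2*(-2)*conj(1) + 2*(0)*conj(1) + 2*(2)*conj(1) + 2*(0)*conj(1) + 6*(0)*conj(1) + 6*(0)*conj(1)]
      = (1/24)[(2) + (-2) + (0) + (-4) + (0) + (4) + (0) + (0) + (0)] = 0/24 = 0
  <chi_4*chi_7, chi_2> = (1/24)[1*(2)*conj(1) + 1*(-2)*conj(1) + 2*(0)*conj(1) + 2*(-2)*conj(1) + 2*(0)*conj(1) + 2*(2)*conj(1) + 2*(0)*conj(1) + 6*(0)*conj(-1) + 6*(0)*conj(-1)]
      = (1/24)[(2) + (-2) + (0) + (-4) + (0) + (4) + (0) + (0) + (0)] = 0/24 = 0
  <chi_4*chi_7, chi_3> = (1/24)[1*(2)*conj(1) + 1*(-2)*conj(1) + 2*(0)*conj(-1) + 2*(-2)*conj(1) + 2*(0)*conj(-1) + 2*(2)*conj(1) + 2*(0)*conj(-1) + 6*(0)*conj(1) + 6*(0)*conj(-1)]
      = (1/24)[(2) + (-2) + (0) + (-4) + (0) + (4) + (0) + (0) + (0)] = 0/24 = 0
  <chi_4*chi_7, chi_4> = (1/24)[1*(2)*conj(1) + 1*(-2)*conj(1) + 2*(0)*conj(-1) + 2*(-2)*conj(1) + 2*(0)*conj(-1) + 2*(2)*conj(1) + 2*(0)*conj(-1) + 6*(0)*conj(-1) + 6*(0)*conj(1)]
      = (1/24)[(2) + (-2) + (0) + (-4) + (0) + (4) + (0) + (0) + (0)] = 0/24 = 0
  <chi_4*chi_7, chi_5> = (1/24)[1*(2)*conj(2) + 1*(-2)*conj(-2) + 2*(0)*conj(sqrt(3)) + 2*(-2)*conj(1) + 2*(0)*conj(0) + 2*(2)*conj(-1) + 2*(0)*conj(-sqrt(3)) + 6*(0)*conj(0) + 6*(0)*conj(0)]
      = (1/24)[(4) + (4) + (0) + (-4) + (0) + (-4) + (0) + (0) + (0)] = 0/24 = 0
  <chi_4*chi_7, chi_6> = (1/24)[1*(2)*conj(2) + 1*(-2)*conj(2) + 2*(0)*conj(1) + 2*(-2)*conj(-1) + 2*(0)*conj(-2) + 2*(2)*conj(-1) + 2*(0)*conj(1) + 6*(0)*conj(0) + 6*(0)*conj(0)]
      = (1/24)[(4) + (-4) + (0) + (4) + (0) + (-4) + (0) + (0) + (0)] = 0/24 = 0
  <chi_4*chi_7, chi_7> = (1/24)[1*(2)*conj(2) + 1*(-2)*conj(-2) + 2*(0)*conj(0) + 2*(-2)*conj(-2) + 2*(0)*conj(0) + 2*(2)*conj(2) + 2*(0)*conj(0) + 6*(0)*conj(0) + 6*(0)*conj(0)]
      = (1/24)[(4) + (4) + (0) + (8) + (0) + (8) + (0) + (0) + (0)] = 24/24 = 1
  <chi_4*chi_7, chi_8> = (1/24)[1*(2)*conj(2) + 1*(-2)*conj(2) + 2*(0)*conj(-1) + 2*(-2)*conj(-1) + 2*(0)*conj(2) + 2*(2)*conj(-1) + 2*(0)*conj(-1) + 6*(0)*conj(0) + 6*(0)*conj(0)]
      = (1/24)[(4) + (-4) + (0) + (4) + (0) + (-4) + (0) + (0) + (0)] = 0/24 = 0
  <chi_4*chi_7, chi_9> = (1/24)[1*(2)*conj(2) + 1*(-2)*conj(-2) + 2*(0)*conj(-sqrt(3)) + 2*(-2)*conj(1) + 2*(0)*conj(0) + 2*(2)*conj(-1) + 2*(0)*conj(sqrt(3)) + 6*(0)*conj(0) + 6*(0)*conj(0)]
      = (1/24)[(4) + (4) + (0) + (-4) + (0) + (-4) + (0) + (0) + (0)] = 0/24 = 0
Hence the multiplicities are chi_7: 1. Dimension check: dim(chi_4)*dim(chi_7) = 1*2 = 2 and sum (mult * dim) = 1*2 = 2.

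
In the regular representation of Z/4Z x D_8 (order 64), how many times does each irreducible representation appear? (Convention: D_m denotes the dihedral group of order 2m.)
Each irreducible V_i of dimension d_i appears with multiplicity d_i, i.e. rho_reg = (direct sum over all irreducibles V_i) d_i V_i. The irreducible dimensions for Z/4Z x D_8 are 1, 1, 1, 1, 1, 1, 1, 1, 1, 1, 1, 1, 1, 1, 1, 1, 2, 2, 2, 2, 2, 2, 2, 2, 2, 2, 2, 2: 16 irreducibles of dimension 1, each with multiplicity 1; 12 irreducibles of dimension 2, each with multiplicity 2. Total dimension 16*1*1 + 12*2*2 = 64 = |G|.

Proof sketch: General theorem: in the regular representation of a finite group G, each irreducible appears with multiplicity equal to its dimension. Check: dim(rho_reg) = sum d_i^2 = 1 + 1 + 1 + 1 + 1 + 1 + 1 + 1 + 1 + 1 + 1 + 1 + 1 + 1 + 1 + 1 + 4 + 4 + 4 + 4 + 4 + 4 + 4 + 4 + 4 + 4 + 4 + 4 = 64 = |G|.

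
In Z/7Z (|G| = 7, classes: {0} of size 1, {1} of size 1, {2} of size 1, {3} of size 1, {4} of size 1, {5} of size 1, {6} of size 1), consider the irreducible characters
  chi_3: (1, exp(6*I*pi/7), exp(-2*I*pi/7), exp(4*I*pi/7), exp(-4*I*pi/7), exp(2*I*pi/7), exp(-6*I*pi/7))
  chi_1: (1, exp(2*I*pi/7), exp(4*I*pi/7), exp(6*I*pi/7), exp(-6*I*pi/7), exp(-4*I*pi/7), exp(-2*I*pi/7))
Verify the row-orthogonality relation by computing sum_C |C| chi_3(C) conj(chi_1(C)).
Sum = 0; so <chi_3, chi_1> = 0 (distinct irreducibles are orthogonal).

Explanation: Compute term by term over conjugacy classes (|C| * chi_3(C) * conj(chi_1(C))):
  1*(1)*conj(1) + 1*(exp(6*I*pi/7))*conj(exp(2*I*pi/7)) + 1*(exp(-2*I*pi/7))*conj(exp(4*I*pi/7)) + 1*(exp(4*I*pi/7))*conj(exp(6*I*pi/7)) + 1*(exp(-4*I*pi/7))*conj(exp(-6*I*pi/7)) + 1*(exp(2*I*pi/7))*conj(exp(-4*I*pi/7)) + 1*(exp(-6*I*pi/7))*conj(exp(-2*I*pi/7))
  = (1) + (exp(4*I*pi/7)) + (exp(-6*I*pi/7)) + (exp(-2*I*pi/7)) + (exp(2*I*pi/7)) + (exp(6*I*pi/7)) + (exp(-4*I*pi/7))
  = 0.
(Exp terms are combined using exp(i*s)*conj(exp(i*t)) = exp(i*(s-t)), and sums of them are collapsed using the identity that for every m > 1 the m distinct m-th roots of unity sum to 0, e.g. 1 + exp(2*I*pi/3) + exp(-2*I*pi/3) = 0.)
Dividing by |G| = 7 gives 0/7 = 0, matching the row-orthogonality relation <chi_3, chi_1> = [chi_3 = chi_1].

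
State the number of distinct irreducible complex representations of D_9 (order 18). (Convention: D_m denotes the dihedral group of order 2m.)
6

Working: The number of irreducible complex representations of a finite group equals its number of conjugacy classes. D_9 has 6 conjugacy classes ((n+3)/2 for n odd), so D_9 (order 18) has exactly 6 irreducible complex representations.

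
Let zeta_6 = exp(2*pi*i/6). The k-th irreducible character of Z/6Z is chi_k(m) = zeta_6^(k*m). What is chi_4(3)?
chi_4(3) = zeta_6^12 = 1

Justification: chi_4(3) = zeta_6^(4*3) = zeta_6^12. Since zeta_6^6 = 1, this equals zeta_6^0 = exp(2*pi*i*0/6) = 1.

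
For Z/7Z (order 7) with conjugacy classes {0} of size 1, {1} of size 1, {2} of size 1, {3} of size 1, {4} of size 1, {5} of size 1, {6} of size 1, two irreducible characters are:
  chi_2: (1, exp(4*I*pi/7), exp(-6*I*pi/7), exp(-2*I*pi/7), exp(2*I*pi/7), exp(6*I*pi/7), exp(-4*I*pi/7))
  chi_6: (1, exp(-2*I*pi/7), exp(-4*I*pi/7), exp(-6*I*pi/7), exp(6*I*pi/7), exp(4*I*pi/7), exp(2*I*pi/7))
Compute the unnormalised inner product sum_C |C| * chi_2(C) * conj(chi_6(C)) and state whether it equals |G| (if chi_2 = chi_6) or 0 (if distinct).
Sum = 0; so <chi_2, chi_6> = 0 (distinct irreducibles are orthogonal).

Explanation: Compute term by term over conjugacy classes (|C| * chi_2(C) * conj(chi_6(C))):
  1*(1)*conj(1) + 1*(exp(4*I*pi/7))*conj(exp(-2*I*pi/7)) + 1*(exp(-6*I*pi/7))*conj(exp(-4*I*pi/7)) + 1*(exp(-2*I*pi/7))*conj(exp(-6*I*pi/7)) + 1*(exp(2*I*pi/7))*conj(exp(6*I*pi/7)) + 1*(exp(6*I*pi/7))*conj(exp(4*I*pi/7)) + 1*(exp(-4*I*pi/7))*conj(exp(2*I*pi/7))
  = (1) + (exp(6*I*pi/7)) + (exp(-2*I*pi/7)) + (exp(4*I*pi/7)) + (exp(-4*I*pi/7)) + (exp(2*I*pi/7)) + (exp(-6*I*pi/7))
  = 0.
(Exp terms are combined using exp(i*s)*conj(exp(i*t)) = exp(i*(s-t)), and sums of them are collapsed using the identity that for every m > 1 the m distinct m-th roots of unity sum to 0, e.g. 1 + exp(2*I*pi/3) + exp(-2*I*pi/3) = 0.)
Dividing by |G| = 7 gives 0/7 = 0, matching the row-orthogonality relation <chi_2, chi_6> = [chi_2 = chi_6].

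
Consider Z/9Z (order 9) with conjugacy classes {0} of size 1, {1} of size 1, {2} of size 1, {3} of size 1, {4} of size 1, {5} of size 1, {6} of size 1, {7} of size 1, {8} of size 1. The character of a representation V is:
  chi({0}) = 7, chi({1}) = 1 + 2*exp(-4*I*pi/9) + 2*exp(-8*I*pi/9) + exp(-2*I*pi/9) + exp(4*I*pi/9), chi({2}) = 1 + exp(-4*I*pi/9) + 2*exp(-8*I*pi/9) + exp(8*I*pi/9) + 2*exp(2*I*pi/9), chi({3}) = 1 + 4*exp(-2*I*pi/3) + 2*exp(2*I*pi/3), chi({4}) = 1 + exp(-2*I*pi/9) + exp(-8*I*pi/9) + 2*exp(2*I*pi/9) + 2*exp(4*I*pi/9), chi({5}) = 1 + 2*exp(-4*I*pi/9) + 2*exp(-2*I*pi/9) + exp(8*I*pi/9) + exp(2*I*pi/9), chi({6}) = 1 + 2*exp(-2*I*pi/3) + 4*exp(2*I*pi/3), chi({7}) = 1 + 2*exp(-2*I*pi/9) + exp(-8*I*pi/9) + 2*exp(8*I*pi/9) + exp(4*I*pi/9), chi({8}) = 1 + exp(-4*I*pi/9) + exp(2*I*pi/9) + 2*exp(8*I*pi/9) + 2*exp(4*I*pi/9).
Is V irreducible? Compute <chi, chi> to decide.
Not irreducible (reducible): <chi, chi> = 11 > 1.

Solution. <chi, chi> = (1/|G|) sum_C |C| * |chi(C)|^2 = (1/9)[1*|7|^2 + 1*|1 + 2*exp(-4*I*pi/9) + 2*exp(-8*I*pi/9) + exp(-2*I*pi/9) + exp(4*I*pi/9)|^2 + 1*|1 + exp(-4*I*pi/9) + 2*exp(-8*I*pi/9) + exp(8*I*pi/9) + 2*exp(2*I*pi/9)|^2 + 1*|1 + 4*exp(-2*I*pi/3) + 2*exp(2*I*pi/3)|^2 + 1*|1 + exp(-2*I*pi/9) + exp(-8*I*pi/9) + 2*exp(2*I*pi/9) + 2*exp(4*I*pi/9)|^2 + 1*|1 + 2*exp(-4*I*pi/9) + 2*exp(-2*I*pi/9) + exp(8*I*pi/9) + exp(2*I*pi/9)|^2 + 1*|1 + 2*exp(-2*I*pi/3) + 4*exp(2*I*pi/3)|^2 + 1*|1 + 2*exp(-2*I*pi/9) + exp(-8*I*pi/9) + 2*exp(8*I*pi/9) + exp(4*I*pi/9)|^2 + 1*|1 + exp(-4*I*pi/9) + exp(2*I*pi/9) + 2*exp(8*I*pi/9) + 2*exp(4*I*pi/9)|^2]
  = (1/9)[(49) + (11 + 7*exp(-4*I*pi/9) + 5*exp(-2*I*pi/3) + 3*exp(-2*I*pi/9) + 4*exp(-8*I*pi/9) + 4*exp(8*I*pi/9) + 3*exp(2*I*pi/9) + 5*exp(2*I*pi/3) + 7*exp(4*I*pi/9)) + (11 + 5*exp(-2*I*pi/3) + 3*exp(-4*I*pi/9) + 4*exp(-2*I*pi/9) + 7*exp(-8*I*pi/9) + 7*exp(8*I*pi/9) + 4*exp(2*I*pi/9) + 3*exp(4*I*pi/9) + 5*exp(2*I*pi/3)) + (7) + (11 + 7*exp(-2*I*pi/9) + 5*exp(-2*I*pi/3) + 4*exp(-4*I*pi/9) + 3*exp(-8*I*pi/9) + 3*exp(8*I*pi/9) + 4*exp(4*I*pi/9) + 5*exp(2*I*pi/3) + 7*exp(2*I*pi/9)) + (11 + 7*exp(-2*I*pi/9) + 5*exp(-2*I*pi/3) + 4*exp(-4*I*pi/9) + 3*exp(-8*I*pi/9) + 3*exp(8*I*pi/9) + 4*exp(4*I*pi/9) + 5*exp(2*I*pi/3) + 7*exp(2*I*pi/9)) + (7) + (11 + 5*exp(-2*I*pi/3) + 3*exp(-4*I*pi/9) + 4*exp(-2*I*pi/9) + 7*exp(-8*I*pi/9) + 7*exp(8*I*pi/9) + 4*exp(2*I*pi/9) + 3*exp(4*I*pi/9) + 5*exp(2*I*pi/3)) + (11 + 7*exp(-4*I*pi/9) + 5*exp(-2*I*pi/3) + 3*exp(-2*I*pi/9) + 4*exp(-8*I*pi/9) + 4*exp(8*I*pi/9) + 3*exp(2*I*pi/9) + 5*exp(2*I*pi/3) + 7*exp(4*I*pi/9))] = 99/9 = 11.
(Exp terms are combined using exp(i*s)*conj(exp(i*t)) = exp(i*(s-t)), and sums of them are collapsed using the identity that for every m > 1 the m distinct m-th roots of unity sum to 0, e.g. 1 + exp(2*I*pi/3) + exp(-2*I*pi/3) = 0.)
A character is irreducible iff <chi, chi> = 1, so this representation is reducible.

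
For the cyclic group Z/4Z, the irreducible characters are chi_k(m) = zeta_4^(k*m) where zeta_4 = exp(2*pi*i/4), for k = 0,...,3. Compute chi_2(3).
chi_2(3) = zeta_4^6 = -1

Reasoning: chi_2(3) = zeta_4^(2*3) = zeta_4^6. Since zeta_4^4 = 1, this equals zeta_4^2 = exp(2*pi*i*2/4) = -1.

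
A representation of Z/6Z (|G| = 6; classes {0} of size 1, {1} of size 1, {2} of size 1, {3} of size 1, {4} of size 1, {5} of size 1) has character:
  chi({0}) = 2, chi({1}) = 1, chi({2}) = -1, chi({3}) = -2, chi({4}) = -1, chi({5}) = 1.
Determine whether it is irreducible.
Not irreducible (reducible): <chi, chi> = 2 > 1.

Proof sketch: <chi, chi> = (1/|G|) sum_C |C| * |chi(C)|^2 = (1/6)[1*|2|^2 + 1*|1|^2 + 1*|-1|^2 + 1*|-2|^2 + 1*|-1|^2 + 1*|1|^2]
  = (1/6)[(4) + (1) + (1) + (4) + (1) + (1)] = 12/6 = 2.
(Exp terms are combined using exp(i*s)*conj(exp(i*t)) = exp(i*(s-t)), and sums of them are collapsed using the identity that for every m > 1 the m distinct m-th roots of unity sum to 0, e.g. 1 + exp(2*I*pi/3) + exp(-2*I*pi/3) = 0.)
A character is irreducible iff <chi, chi> = 1, so this representation is reducible.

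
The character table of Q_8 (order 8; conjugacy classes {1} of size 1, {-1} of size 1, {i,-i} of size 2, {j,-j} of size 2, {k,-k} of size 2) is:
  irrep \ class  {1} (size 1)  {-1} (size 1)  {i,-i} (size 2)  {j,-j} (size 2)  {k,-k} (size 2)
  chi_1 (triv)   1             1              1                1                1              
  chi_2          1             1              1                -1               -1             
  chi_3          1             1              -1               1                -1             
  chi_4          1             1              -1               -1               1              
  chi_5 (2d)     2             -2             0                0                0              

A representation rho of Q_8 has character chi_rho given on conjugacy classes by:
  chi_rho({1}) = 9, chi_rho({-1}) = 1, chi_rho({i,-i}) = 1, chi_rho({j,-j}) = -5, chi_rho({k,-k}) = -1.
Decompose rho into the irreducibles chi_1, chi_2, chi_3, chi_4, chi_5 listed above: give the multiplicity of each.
Multiplicities: chi_1: 0, chi_2: 3, chi_3: 0, chi_4: 2, chi_5: 2.

Justification: Use <chi_rho, chi> = (1/|G|) sum_C |C| * chi_rho(C) * conj(chi(C)) with |G| = 8 for each irreducible chi in the table:
  <chi_rho, chi_1> = (1/8)[1*(9)*conj(1) + 1*(1)*conj(1) + 2*(1)*conj(1) + 2*(-5)*conj(1) + 2*(-1)*conj(1)]
      = (1/8)[(9) + (1) + (2) + (-10) + (-2)] = 0/8 = 0
  <chi_rho, chi_2> = (1/8)[1*(9)*conj(1) + 1*(1)*conj(1) + 2*(1)*conj(1) + 2*(-5)*conj(-1) + 2*(-1)*conj(-1)]
      = (1/8)[(9) + (1) + (2) + (10) + (2)] = 24/8 = 3
  <chi_rho, chi_3> = (1/8)[1*(9)*conj(1) + 1*(1)*conj(1) + 2*(1)*conj(-1) + 2*(-5)*conj(1) + 2*(-1)*conj(-1)]
      = (1/8)[(9) + (1) + (-2) + (-10) + (2)] = 0/8 = 0
  <chi_rho, chi_4> = (1/8)[1*(9)*conj(1) + 1*(1)*conj(1) + 2*(1)*conj(-1) + 2*(-5)*conj(-1) + 2*(-1)*conj(1)]
      = (1/8)[(9) + (1) + (-2) + (10) + (-2)] = 16/8 = 2
  <chi_rho, chi_5> = (1/8)[1*(9)*conj(2) + 1*(1)*conj(-2) + 2*(1)*conj(0) + 2*(-5)*conj(0) + 2*(-1)*conj(0)]
      = (1/8)[(18) + (-2) + (0) + (0) + (0)] = 16/8 = 2
Dimension check: dim(rho) = sum (mult * dim) = 0*1 + 3*1 + 0*1 + 2*1 + 2*2 = 9 = chi_rho(e) = 9.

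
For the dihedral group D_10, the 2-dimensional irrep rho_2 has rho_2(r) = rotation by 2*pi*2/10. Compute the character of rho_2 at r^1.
chi_{rho_2}(r^1) = 2*cos(2*pi*2*1/10) = -1/2 + sqrt(5)/2

Why: rho_2(r^1) is rotation by angle 2*pi*2*1/10, whose trace is 2*cos(2*pi*2*1/10) = -1/2 + sqrt(5)/2.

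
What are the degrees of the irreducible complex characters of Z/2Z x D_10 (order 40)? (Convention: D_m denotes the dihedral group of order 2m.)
Dimensions: 1, 1, 1, 1, 1, 1, 1, 1, 2, 2, 2, 2, 2, 2, 2, 2

Why: There are 16 irreducibles (= number of conjugacy classes). Their dimensions d_i satisfy sum d_i^2 = |G| = 40: 1 + 1 + 1 + 1 + 1 + 1 + 1 + 1 + 4 + 4 + 4 + 4 + 4 + 4 + 4 + 4 = 40. (For the product with Z/2Z: each of the 2 1-dim characters of Z/2Z tensors with each irrep of D_10, giving 2 copies of each D_10-dimension.)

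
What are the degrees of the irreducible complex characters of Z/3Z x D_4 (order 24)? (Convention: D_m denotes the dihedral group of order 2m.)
Dimensions: 1, 1, 1, 1, 1, 1, 1, 1, 1, 1, 1, 1, 2, 2, 2

Solution. There are 15 irreducibles (= number of conjugacy classes). Their dimensions d_i satisfy sum d_i^2 = |G| = 24: 1 + 1 + 1 + 1 + 1 + 1 + 1 + 1 + 1 + 1 + 1 + 1 + 4 + 4 + 4 = 24. (For the product with Z/3Z: each of the 3 1-dim characters of Z/3Z tensors with each irrep of D_4, giving 3 copies of each D_4-dimension.)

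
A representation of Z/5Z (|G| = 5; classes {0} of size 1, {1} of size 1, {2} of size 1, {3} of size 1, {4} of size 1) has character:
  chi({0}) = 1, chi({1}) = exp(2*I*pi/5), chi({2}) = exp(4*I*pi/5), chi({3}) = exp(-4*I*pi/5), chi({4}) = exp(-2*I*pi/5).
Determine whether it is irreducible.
Irreducible: <chi, chi> = 1.

Proof sketch: <chi, chi> = (1/|G|) sum_C |C| * |chi(C)|^2 = (1/5)[1*|1|^2 + 1*|exp(2*I*pi/5)|^2 + 1*|exp(4*I*pi/5)|^2 + 1*|exp(-4*I*pi/5)|^2 + 1*|exp(-2*I*pi/5)|^2]
  = (1/5)[(1) + (1) + (1) + (1) + (1)] = 5/5 = 1.
(Exp terms are combined using exp(i*s)*conj(exp(i*t)) = exp(i*(s-t)), and sums of them are collapsed using the identity that for every m > 1 the m distinct m-th roots of unity sum to 0, e.g. 1 + exp(2*I*pi/3) + exp(-2*I*pi/3) = 0.)
A character is irreducible iff <chi, chi> = 1, so this representation is irreducible.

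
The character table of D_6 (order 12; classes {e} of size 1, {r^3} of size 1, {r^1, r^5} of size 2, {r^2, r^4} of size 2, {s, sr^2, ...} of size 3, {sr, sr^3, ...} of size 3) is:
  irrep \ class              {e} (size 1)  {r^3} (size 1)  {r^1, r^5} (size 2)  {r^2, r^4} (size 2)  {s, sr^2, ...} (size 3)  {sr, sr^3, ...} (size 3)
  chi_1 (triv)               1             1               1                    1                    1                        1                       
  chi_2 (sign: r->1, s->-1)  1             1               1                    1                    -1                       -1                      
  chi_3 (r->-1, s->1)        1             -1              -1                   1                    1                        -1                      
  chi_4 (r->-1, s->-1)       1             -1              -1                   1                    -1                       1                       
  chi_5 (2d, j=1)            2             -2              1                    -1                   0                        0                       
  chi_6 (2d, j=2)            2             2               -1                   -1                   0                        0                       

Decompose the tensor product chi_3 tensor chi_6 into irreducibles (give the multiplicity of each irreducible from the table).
chi_3 tensor chi_6 = chi_5 (all other irreducibles have multiplicity 0).

Why: The character of a tensor product is the pointwise product (chi_3 * chi_6)(C) = chi_3(C) * chi_6(C):
  {e}: (1)*(2), {r^3}: (-1)*(2), {r^1, r^5}: (-1)*(-1), {r^2, r^4}: (1)*(-1), {s, sr^2, ...}: (1)*(0), {sr, sr^3, ...}: (-1)*(0)
so (chi_3 * chi_6) takes values
  {e} -> 2, {r^3} -> -2, {r^1, r^5} -> 1, {r^2, r^4} -> -1, {s, sr^2, ...} -> 0, {sr, sr^3, ...} -> 0.
Now take the inner product of this character with each irreducible chi from the table, <chi_3*chi_6, chi> = (1/12) sum_C |C| (chi_3*chi_6)(C) conj(chi(C)):
  <chi_3*chi_6, chi_1> = (1/12)[1*(2)*conj(1) + 1*(-2)*conj(1) + 2*(1)*conj(1) + 2*(-1)*conj(1) + 3*(0)*conj(1) + 3*(0)*conj(1)]
      = (1/12)[(2) + (-2) + (2) + (-2) + (0) + (0)] = 0/12 = 0
  <chi_3*chi_6, chi_2> = (1/12)[1*(2)*conj(1) + 1*(-2)*conj(1) + 2*(1)*conj(1) + 2*(-1)*conj(1) + 3*(0)*conj(-1) + 3*(0)*conj(-1)]
      = (1/12)[(2) + (-2) + (2) + (-2) + (0) + (0)] = 0/12 = 0
  <chi_3*chi_6, chi_3> = (1/12)[1*(2)*conj(1) + 1*(-2)*conj(-1) + 2*(1)*conj(-1) + 2*(-1)*conj(1) + 3*(0)*conj(1) + 3*(0)*conj(-1)]
      = (1/12)[(2) + (2) + (-2) + (-2) + (0) + (0)] = 0/12 = 0
  <chi_3*chi_6, chi_4> = (1/12)[1*(2)*conj(1) + 1*(-2)*conj(-1) + 2*(1)*conj(-1) + 2*(-1)*conj(1) + 3*(0)*conj(-1) + 3*(0)*conj(1)]
      = (1/12)[(2) + (2) + (-2) + (-2) + (0) + (0)] = 0/12 = 0
  <chi_3*chi_6, chi_5> = (1/12)[1*(2)*conj(2) + 1*(-2)*conj(-2) + 2*(1)*conj(1) + 2*(-1)*conj(-1) + 3*(0)*conj(0) + 3*(0)*conj(0)]
      = (1/12)[(4) + (4) + (2) + (2) + (0) + (0)] = 12/12 = 1
  <chi_3*chi_6, chi_6> = (1/12)[1*(2)*conj(2) + 1*(-2)*conj(2) + 2*(1)*conj(-1) + 2*(-1)*conj(-1) + 3*(0)*conj(0) + 3*(0)*conj(0)]
      = (1/12)[(4) + (-4) + (-2) + (2) + (0) + (0)] = 0/12 = 0
Hence the multiplicities are chi_5: 1. Dimension check: dim(chi_3)*dim(chi_6) = 1*2 = 2 and sum (mult * dim) = 1*2 = 2.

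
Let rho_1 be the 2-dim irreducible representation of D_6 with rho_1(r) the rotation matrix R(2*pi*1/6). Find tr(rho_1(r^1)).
chi_{rho_1}(r^1) = 2*cos(2*pi*1*1/6) = 1

Working: rho_1(r^1) is rotation by angle 2*pi*1*1/6, whose trace is 2*cos(2*pi*1*1/6) = 1.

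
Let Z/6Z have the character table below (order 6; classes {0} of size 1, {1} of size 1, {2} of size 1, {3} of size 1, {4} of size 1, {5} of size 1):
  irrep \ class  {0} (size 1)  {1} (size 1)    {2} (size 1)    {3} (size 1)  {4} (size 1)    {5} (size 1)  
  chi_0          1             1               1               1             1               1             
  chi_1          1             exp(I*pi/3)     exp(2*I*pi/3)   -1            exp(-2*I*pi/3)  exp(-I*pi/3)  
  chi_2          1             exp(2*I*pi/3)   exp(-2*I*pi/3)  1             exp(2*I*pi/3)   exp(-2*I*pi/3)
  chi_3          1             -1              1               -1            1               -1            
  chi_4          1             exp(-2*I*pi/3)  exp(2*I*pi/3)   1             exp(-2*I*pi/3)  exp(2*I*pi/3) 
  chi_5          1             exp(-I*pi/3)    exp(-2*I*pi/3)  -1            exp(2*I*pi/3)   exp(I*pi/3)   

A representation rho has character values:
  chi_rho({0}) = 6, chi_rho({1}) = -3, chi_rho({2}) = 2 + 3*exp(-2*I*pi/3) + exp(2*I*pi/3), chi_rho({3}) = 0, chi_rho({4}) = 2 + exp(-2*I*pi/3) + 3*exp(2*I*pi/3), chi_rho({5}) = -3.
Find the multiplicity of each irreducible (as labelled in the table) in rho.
Multiplicities: chi_0: 0, chi_1: 0, chi_2: 2, chi_3: 2, chi_4: 1, chi_5: 1.

Proof sketch: Use <chi_rho, chi> = (1/|G|) sum_C |C| * chi_rho(C) * conj(chi(C)) with |G| = 6 for each irreducible chi in the table:
  <chi_rho, chi_0> = (1/6)[1*(6)*conj(1) + 1*(-3)*conj(1) + 1*(2 + 3*exp(-2*I*pi/3) + exp(2*I*pi/3))*conj(1) + 1*(0)*conj(1) + 1*(2 + exp(-2*I*pi/3) + 3*exp(2*I*pi/3))*conj(1) + 1*(-3)*conj(1)]
      = (1/6)[(6) + (-3) + (2 + 3*exp(-2*I*pi/3) + exp(2*I*pi/3)) + (0) + (2 + exp(-2*I*pi/3) + 3*exp(2*I*pi/3)) + (-3)] = 0/6 = 0
  <chi_rho, chi_1> = (1/6)[1*(6)*conj(1) + 1*(-3)*conj(exp(I*pi/3)) + 1*(2 + 3*exp(-2*I*pi/3) + exp(2*I*pi/3))*conj(exp(2*I*pi/3)) + 1*(0)*conj(-1) + 1*(2 + exp(-2*I*pi/3) + 3*exp(2*I*pi/3))*conj(exp(-2*I*pi/3)) + 1*(-3)*conj(exp(-I*pi/3))]
      = (1/6)[(6) + (-1 + exp(-2*I*pi/3) - 2*exp(-I*pi/3) + 2*exp(I*pi/3)) + (1 + 2*exp(-2*I*pi/3) + 3*exp(2*I*pi/3)) + (0) + (1 + 3*exp(-2*I*pi/3) + 2*exp(2*I*pi/3)) + (-1 - 2*exp(I*pi/3) + 2*exp(-I*pi/3) + exp(2*I*pi/3))] = 0/6 = 0
  <chi_rho, chi_2> = (1/6)[1*(6)*conj(1) + 1*(-3)*conj(exp(2*I*pi/3)) + 1*(2 + 3*exp(-2*I*pi/3) + exp(2*I*pi/3))*conj(exp(-2*I*pi/3)) + 1*(0)*conj(1) + 1*(2 + exp(-2*I*pi/3) + 3*exp(2*I*pi/3))*conj(exp(2*I*pi/3)) + 1*(-3)*conj(exp(-2*I*pi/3))]
      = (1/6)[(6) + (1 + exp(2*I*pi/3) - 2*exp(-2*I*pi/3)) + (3 + exp(-2*I*pi/3) + 2*exp(2*I*pi/3)) + (0) + (3 + 2*exp(-2*I*pi/3) + exp(2*I*pi/3)) + (1 - 2*exp(2*I*pi/3) + exp(-2*I*pi/3))] = 12/6 = 2
  <chi_rho, chi_3> = (1/6)[1*(6)*conj(1) + 1*(-3)*conj(-1) + 1*(2 + 3*exp(-2*I*pi/3) + exp(2*I*pi/3))*conj(1) + 1*(0)*conj(-1) + 1*(2 + exp(-2*I*pi/3) + 3*exp(2*I*pi/3))*conj(1) + 1*(-3)*conj(-1)]
      = (1/6)[(6) + (3) + (2 + 3*exp(-2*I*pi/3) + exp(2*I*pi/3)) + (0) + (2 + exp(-2*I*pi/3) + 3*exp(2*I*pi/3)) + (3)] = 12/6 = 2
  <chi_rho, chi_4> = (1/6)[1*(6)*conj(1) + 1*(-3)*conj(exp(-2*I*pi/3)) + 1*(2 + 3*exp(-2*I*pi/3) + exp(2*I*pi/3))*conj(exp(2*I*pi/3)) + 1*(0)*conj(1) + 1*(2 + exp(-2*I*pi/3) + 3*exp(2*I*pi/3))*conj(exp(-2*I*pi/3)) + 1*(-3)*conj(exp(2*I*pi/3))]
      = (1/6)[(6) + (1 + 2*exp(-2*I*pi/3) - 2*exp(2*I*pi/3) + exp(I*pi/3)) + (1 + 2*exp(-2*I*pi/3) + 3*exp(2*I*pi/3)) + (0) + (1 + 3*exp(-2*I*pi/3) + 2*exp(2*I*pi/3)) + (1 + exp(-I*pi/3) + 2*exp(2*I*pi/3) - 2*exp(-2*I*pi/3))] = 6/6 = 1
  <chi_rho, chi_5> = (1/6)[1*(6)*conj(1) + 1*(-3)*conj(exp(-I*pi/3)) + 1*(2 + 3*exp(-2*I*pi/3) + exp(2*I*pi/3))*conj(exp(-2*I*pi/3)) + 1*(0)*conj(-1) + 1*(2 + exp(-2*I*pi/3) + 3*exp(2*I*pi/3))*conj(exp(2*I*pi/3)) + 1*(-3)*conj(exp(I*pi/3))]
      = (1/6)[(6) + (-1 - 2*exp(I*pi/3) + exp(-I*pi/3)) + (3 + exp(-2*I*pi/3) + 2*exp(2*I*pi/3)) + (0) + (3 + 2*exp(-2*I*pi/3) + exp(2*I*pi/3)) + (-1 + exp(I*pi/3) - 2*exp(-I*pi/3))] = 6/6 = 1
(Exp terms are combined using exp(i*s)*conj(exp(i*t)) = exp(i*(s-t)), and sums of them are collapsed using the identity that for every m > 1 the m distinct m-th roots of unity sum to 0, e.g. 1 + exp(2*I*pi/3) + exp(-2*I*pi/3) = 0.)
Dimension check: dim(rho) = sum (mult * dim) = 0*1 + 0*1 + 2*1 + 2*1 + 1*1 + 1*1 = 6 = chi_rho(e) = 6.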